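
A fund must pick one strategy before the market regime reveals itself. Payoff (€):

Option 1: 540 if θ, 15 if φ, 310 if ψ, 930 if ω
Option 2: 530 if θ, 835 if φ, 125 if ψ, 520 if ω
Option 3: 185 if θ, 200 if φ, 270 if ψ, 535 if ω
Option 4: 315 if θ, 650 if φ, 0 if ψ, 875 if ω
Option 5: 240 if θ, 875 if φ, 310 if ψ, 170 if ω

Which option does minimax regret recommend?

Column bests: θ=540, φ=875, ψ=310, ω=930.
Option 1 regrets: 0, 860, 0, 0 → max 860
Option 2 regrets: 10, 40, 185, 410 → max 410
Option 3 regrets: 355, 675, 40, 395 → max 675
Option 4 regrets: 225, 225, 310, 55 → max 310
Option 5 regrets: 300, 0, 0, 760 → max 760
Smallest max regret = 310 → Option 4.

Option 4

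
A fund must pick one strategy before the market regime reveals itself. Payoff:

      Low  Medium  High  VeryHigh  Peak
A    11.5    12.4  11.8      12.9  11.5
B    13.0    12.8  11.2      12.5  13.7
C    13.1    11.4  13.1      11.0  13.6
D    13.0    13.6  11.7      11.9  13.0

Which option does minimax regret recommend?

Column bests: Low=13.1, Medium=13.6, High=13.1, VeryHigh=12.9, Peak=13.7.
A regrets: 1.6, 1.2, 1.3, 0.0, 2.2 → max 2.2
B regrets: 0.1, 0.8, 1.9, 0.4, 0.0 → max 1.9
C regrets: 0.0, 2.2, 0.0, 1.9, 0.1 → max 2.2
D regrets: 0.1, 0.0, 1.4, 1.0, 0.7 → max 1.4
Smallest max regret = 1.4 → D.

D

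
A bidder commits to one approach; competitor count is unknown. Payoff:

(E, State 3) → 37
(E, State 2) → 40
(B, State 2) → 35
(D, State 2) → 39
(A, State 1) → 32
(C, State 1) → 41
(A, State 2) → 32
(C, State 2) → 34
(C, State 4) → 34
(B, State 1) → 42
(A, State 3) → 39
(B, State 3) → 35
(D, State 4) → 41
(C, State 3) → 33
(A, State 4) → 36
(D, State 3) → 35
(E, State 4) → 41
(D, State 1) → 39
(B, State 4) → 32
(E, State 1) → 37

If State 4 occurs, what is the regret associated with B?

Best payoff under State 4 is 41.
Regret = 41 − 32 = 9.

9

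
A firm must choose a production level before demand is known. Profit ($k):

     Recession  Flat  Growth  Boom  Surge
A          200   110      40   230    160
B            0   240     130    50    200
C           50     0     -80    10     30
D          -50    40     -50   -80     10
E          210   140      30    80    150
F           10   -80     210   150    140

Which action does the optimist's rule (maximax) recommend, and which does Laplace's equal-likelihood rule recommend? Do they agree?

maximax → B; laplace → A (disagree)

Row maxima: A=230, B=240, C=50, D=40, E=210, F=210
Best best-case = 240 → B.
Row averages: A=148, B=124, C=2, D=-26, E=122, F=86
Highest average = 148 → A.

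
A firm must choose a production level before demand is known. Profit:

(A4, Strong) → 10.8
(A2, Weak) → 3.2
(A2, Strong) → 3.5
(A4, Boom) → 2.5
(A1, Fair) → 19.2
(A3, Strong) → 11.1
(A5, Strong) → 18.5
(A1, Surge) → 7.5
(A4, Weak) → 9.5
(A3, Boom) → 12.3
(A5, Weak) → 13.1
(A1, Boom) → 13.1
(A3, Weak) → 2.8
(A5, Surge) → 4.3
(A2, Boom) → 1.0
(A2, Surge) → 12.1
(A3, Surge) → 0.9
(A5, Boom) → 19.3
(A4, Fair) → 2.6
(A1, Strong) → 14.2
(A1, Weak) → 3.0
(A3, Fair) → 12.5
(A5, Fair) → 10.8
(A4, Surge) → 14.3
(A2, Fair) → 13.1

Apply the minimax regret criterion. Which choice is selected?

Column bests: Weak=13.1, Fair=19.2, Strong=18.5, Boom=19.3, Surge=14.3.
A1 regrets: 10.1, 0.0, 4.3, 6.2, 6.8 → max 10.1
A2 regrets: 9.9, 6.1, 15.0, 18.3, 2.2 → max 18.3
A3 regrets: 10.3, 6.7, 7.4, 7.0, 13.4 → max 13.4
A4 regrets: 3.6, 16.6, 7.7, 16.8, 0.0 → max 16.8
A5 regrets: 0.0, 8.4, 0.0, 0.0, 10.0 → max 10.0
Smallest max regret = 10.0 → A5.

A5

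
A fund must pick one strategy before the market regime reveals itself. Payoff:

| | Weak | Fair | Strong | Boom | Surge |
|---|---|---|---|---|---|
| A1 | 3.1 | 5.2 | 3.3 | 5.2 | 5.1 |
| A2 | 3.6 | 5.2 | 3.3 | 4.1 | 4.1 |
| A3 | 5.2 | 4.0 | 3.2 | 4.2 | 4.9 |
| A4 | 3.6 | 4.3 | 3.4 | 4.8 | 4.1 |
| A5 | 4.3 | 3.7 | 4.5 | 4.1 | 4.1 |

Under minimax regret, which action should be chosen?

Column bests: Weak=5.2, Fair=5.2, Strong=4.5, Boom=5.2, Surge=5.1.
A1 regrets: 2.1, 0.0, 1.2, 0.0, 0.0 → max 2.1
A2 regrets: 1.6, 0.0, 1.2, 1.1, 1.0 → max 1.6
A3 regrets: 0.0, 1.2, 1.3, 1.0, 0.2 → max 1.3
A4 regrets: 1.6, 0.9, 1.1, 0.4, 1.0 → max 1.6
A5 regrets: 0.9, 1.5, 0.0, 1.1, 1.0 → max 1.5
Smallest max regret = 1.3 → A3.

A3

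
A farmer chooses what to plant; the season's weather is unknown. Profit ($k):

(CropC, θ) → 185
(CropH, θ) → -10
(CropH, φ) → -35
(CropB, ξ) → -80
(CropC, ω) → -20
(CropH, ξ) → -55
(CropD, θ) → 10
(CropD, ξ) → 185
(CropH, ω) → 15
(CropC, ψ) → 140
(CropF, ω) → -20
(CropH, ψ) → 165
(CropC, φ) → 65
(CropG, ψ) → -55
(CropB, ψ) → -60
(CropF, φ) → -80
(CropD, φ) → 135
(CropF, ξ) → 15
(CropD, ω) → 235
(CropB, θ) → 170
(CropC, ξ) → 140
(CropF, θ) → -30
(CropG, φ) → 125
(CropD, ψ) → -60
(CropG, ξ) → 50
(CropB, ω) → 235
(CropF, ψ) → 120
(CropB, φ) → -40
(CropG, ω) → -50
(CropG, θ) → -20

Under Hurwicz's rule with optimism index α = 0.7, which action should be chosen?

CropD

CropH: 0.7·165 + 0.3·(-55) = 99
CropG: 0.7·125 + 0.3·(-55) = 71
CropB: 0.7·235 + 0.3·(-80) = 140.5
CropC: 0.7·185 + 0.3·(-20) = 123.5
CropF: 0.7·120 + 0.3·(-80) = 60
CropD: 0.7·235 + 0.3·(-60) = 146.5
Highest Hurwicz score = 146.5 → CropD.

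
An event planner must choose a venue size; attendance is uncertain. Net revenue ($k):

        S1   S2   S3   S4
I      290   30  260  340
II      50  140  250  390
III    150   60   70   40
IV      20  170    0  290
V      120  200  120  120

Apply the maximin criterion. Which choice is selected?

Row minima: I=30, II=50, III=40, IV=0, V=120
Best worst-case = 120 → V.

V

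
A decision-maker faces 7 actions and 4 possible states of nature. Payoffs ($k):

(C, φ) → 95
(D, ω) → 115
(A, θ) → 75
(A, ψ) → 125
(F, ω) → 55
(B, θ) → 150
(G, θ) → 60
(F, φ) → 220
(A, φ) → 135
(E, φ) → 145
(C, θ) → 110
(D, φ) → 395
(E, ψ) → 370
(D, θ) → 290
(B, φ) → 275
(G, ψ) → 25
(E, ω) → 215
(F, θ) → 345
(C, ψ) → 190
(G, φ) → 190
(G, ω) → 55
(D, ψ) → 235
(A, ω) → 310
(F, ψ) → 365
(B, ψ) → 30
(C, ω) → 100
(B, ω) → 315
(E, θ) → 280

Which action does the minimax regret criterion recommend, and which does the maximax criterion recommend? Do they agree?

Column bests: θ=345, φ=395, ψ=370, ω=315.
A regrets: 270, 260, 245, 5 → max 270
B regrets: 195, 120, 340, 0 → max 340
C regrets: 235, 300, 180, 215 → max 300
D regrets: 55, 0, 135, 200 → max 200
E regrets: 65, 250, 0, 100 → max 250
F regrets: 0, 175, 5, 260 → max 260
G regrets: 285, 205, 345, 260 → max 345
Smallest max regret = 200 → D.
Row maxima: A=310, B=315, C=190, D=395, E=370, F=365, G=190
Best best-case = 395 → D.

minimax regret → D; maximax → D (agree)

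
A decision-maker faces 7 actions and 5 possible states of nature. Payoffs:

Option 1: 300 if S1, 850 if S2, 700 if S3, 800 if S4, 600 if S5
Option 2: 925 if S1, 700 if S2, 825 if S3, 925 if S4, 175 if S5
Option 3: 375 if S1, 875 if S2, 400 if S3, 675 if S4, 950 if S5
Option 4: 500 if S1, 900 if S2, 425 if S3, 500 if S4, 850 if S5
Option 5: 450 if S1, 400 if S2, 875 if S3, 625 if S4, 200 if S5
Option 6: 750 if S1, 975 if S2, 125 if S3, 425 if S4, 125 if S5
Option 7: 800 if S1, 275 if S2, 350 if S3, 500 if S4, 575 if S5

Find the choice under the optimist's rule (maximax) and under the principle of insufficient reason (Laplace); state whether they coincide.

maximax → Option 6; laplace → Option 2 (disagree)

Row maxima: Option 1=850, Option 2=925, Option 3=950, Option 4=900, Option 5=875, Option 6=975, Option 7=800
Best best-case = 975 → Option 6.
Row averages: Option 1=650, Option 2=710, Option 3=655, Option 4=635, Option 5=510, Option 6=480, Option 7=500
Highest average = 710 → Option 2.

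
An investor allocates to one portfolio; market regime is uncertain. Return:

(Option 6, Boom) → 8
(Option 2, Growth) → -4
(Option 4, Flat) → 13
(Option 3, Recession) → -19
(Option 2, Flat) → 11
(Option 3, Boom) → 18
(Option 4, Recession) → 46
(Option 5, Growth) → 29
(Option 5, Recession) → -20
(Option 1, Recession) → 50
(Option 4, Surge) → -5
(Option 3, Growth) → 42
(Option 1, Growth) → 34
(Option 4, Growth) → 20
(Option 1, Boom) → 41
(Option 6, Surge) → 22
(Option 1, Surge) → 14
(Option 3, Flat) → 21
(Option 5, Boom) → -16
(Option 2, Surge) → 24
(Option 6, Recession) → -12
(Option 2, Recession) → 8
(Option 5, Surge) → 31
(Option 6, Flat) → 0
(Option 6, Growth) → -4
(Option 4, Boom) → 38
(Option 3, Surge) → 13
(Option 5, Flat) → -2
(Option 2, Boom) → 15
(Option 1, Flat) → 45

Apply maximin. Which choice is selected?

Row minima: Option 1=14, Option 2=-4, Option 3=-19, Option 4=-5, Option 5=-20, Option 6=-12
Best worst-case = 14 → Option 1.

Option 1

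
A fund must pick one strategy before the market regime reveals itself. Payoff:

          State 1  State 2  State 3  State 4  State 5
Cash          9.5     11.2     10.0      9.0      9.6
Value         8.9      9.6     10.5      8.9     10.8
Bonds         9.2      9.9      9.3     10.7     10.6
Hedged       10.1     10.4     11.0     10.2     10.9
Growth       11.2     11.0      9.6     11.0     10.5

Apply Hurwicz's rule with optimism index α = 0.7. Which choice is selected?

Cash: 0.7·11.2 + 0.3·9.0 = 10.54
Value: 0.7·10.8 + 0.3·8.9 = 10.23
Bonds: 0.7·10.7 + 0.3·9.2 = 10.25
Hedged: 0.7·11.0 + 0.3·10.1 = 10.73
Growth: 0.7·11.2 + 0.3·9.6 = 10.72
Highest Hurwicz score = 10.73 → Hedged.

Hedged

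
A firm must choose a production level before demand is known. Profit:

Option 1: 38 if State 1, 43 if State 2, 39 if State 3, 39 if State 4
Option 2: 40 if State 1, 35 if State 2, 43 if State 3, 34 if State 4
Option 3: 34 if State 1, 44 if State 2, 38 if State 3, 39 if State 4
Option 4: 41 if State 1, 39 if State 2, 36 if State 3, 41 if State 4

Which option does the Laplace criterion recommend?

Option 1

Row averages: Option 1=39.75, Option 2=38, Option 3=38.75, Option 4=39.25
Highest average = 39.75 → Option 1.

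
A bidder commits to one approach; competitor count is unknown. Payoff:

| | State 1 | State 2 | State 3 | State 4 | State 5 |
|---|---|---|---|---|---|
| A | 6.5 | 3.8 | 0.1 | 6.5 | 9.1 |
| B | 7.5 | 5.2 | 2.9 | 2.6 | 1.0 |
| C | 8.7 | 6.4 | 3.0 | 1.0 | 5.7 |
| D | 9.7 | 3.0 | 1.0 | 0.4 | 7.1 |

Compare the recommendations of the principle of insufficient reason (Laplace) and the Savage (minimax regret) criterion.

laplace → A; minimax regret → A (agree)

Row averages: A=5.2, B=3.84, C=4.96, D=4.24
Highest average = 5.2 → A.
Column bests: State 1=9.7, State 2=6.4, State 3=3.0, State 4=6.5, State 5=9.1.
A regrets: 3.2, 2.6, 2.9, 0.0, 0.0 → max 3.2
B regrets: 2.2, 1.2, 0.1, 3.9, 8.1 → max 8.1
C regrets: 1.0, 0.0, 0.0, 5.5, 3.4 → max 5.5
D regrets: 0.0, 3.4, 2.0, 6.1, 2.0 → max 6.1
Smallest max regret = 3.2 → A.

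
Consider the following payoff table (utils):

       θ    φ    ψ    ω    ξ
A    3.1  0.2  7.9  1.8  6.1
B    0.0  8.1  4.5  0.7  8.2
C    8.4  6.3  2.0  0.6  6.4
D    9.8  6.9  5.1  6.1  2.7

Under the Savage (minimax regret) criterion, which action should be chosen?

D

Column bests: θ=9.8, φ=8.1, ψ=7.9, ω=6.1, ξ=8.2.
A regrets: 6.7, 7.9, 0.0, 4.3, 2.1 → max 7.9
B regrets: 9.8, 0.0, 3.4, 5.4, 0.0 → max 9.8
C regrets: 1.4, 1.8, 5.9, 5.5, 1.8 → max 5.9
D regrets: 0.0, 1.2, 2.8, 0.0, 5.5 → max 5.5
Smallest max regret = 5.5 → D.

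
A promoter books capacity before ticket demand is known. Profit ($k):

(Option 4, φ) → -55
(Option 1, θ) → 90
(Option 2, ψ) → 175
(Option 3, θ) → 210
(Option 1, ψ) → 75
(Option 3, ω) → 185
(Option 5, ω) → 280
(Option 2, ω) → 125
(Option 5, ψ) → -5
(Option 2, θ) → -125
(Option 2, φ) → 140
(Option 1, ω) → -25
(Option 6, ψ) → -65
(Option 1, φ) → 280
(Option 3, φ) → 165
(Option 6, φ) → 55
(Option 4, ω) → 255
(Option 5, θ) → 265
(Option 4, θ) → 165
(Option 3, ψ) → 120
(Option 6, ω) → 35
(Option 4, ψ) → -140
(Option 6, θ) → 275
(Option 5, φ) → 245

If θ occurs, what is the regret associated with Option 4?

110

Best payoff under θ is 275.
Regret = 275 − 165 = 110.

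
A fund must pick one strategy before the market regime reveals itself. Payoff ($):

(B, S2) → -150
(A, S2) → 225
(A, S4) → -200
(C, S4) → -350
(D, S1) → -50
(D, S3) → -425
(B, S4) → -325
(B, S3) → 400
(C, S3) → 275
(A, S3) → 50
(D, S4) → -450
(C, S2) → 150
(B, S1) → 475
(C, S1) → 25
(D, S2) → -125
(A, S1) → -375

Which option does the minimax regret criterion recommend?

Column bests: S1=475, S2=225, S3=400, S4=-200.
A regrets: 850, 0, 350, 0 → max 850
B regrets: 0, 375, 0, 125 → max 375
C regrets: 450, 75, 125, 150 → max 450
D regrets: 525, 350, 825, 250 → max 825
Smallest max regret = 375 → B.

B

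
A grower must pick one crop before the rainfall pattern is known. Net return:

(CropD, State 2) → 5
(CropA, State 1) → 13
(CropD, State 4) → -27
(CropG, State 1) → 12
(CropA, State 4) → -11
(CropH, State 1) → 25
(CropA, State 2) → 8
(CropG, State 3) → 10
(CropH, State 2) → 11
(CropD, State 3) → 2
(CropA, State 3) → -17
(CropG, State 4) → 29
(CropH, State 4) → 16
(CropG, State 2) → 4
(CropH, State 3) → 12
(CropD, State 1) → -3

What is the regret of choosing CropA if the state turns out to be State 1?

12

Best payoff under State 1 is 25.
Regret = 25 − 13 = 12.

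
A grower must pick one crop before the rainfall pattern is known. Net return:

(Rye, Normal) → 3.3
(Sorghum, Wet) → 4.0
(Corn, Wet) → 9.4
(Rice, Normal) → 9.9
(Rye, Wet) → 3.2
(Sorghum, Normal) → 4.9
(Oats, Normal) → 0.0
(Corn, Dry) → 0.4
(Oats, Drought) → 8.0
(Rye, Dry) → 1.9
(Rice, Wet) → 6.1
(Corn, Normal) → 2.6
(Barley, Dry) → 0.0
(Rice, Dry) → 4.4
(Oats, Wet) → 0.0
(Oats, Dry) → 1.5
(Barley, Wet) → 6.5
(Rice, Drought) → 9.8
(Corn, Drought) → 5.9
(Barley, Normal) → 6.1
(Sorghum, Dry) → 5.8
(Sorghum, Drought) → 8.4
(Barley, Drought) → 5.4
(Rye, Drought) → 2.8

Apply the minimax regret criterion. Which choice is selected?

Column bests: Drought=9.8, Dry=5.8, Normal=9.9, Wet=9.4.
Rye regrets: 7.0, 3.9, 6.6, 6.2 → max 7.0
Rice regrets: 0.0, 1.4, 0.0, 3.3 → max 3.3
Barley regrets: 4.4, 5.8, 3.8, 2.9 → max 5.8
Oats regrets: 1.8, 4.3, 9.9, 9.4 → max 9.9
Corn regrets: 3.9, 5.4, 7.3, 0.0 → max 7.3
Sorghum regrets: 1.4, 0.0, 5.0, 5.4 → max 5.4
Smallest max regret = 3.3 → Rice.

Rice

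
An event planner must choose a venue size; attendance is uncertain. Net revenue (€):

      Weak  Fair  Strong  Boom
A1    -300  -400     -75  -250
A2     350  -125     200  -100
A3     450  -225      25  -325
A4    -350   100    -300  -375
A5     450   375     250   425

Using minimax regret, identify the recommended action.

A5

Column bests: Weak=450, Fair=375, Strong=250, Boom=425.
A1 regrets: 750, 775, 325, 675 → max 775
A2 regrets: 100, 500, 50, 525 → max 525
A3 regrets: 0, 600, 225, 750 → max 750
A4 regrets: 800, 275, 550, 800 → max 800
A5 regrets: 0, 0, 0, 0 → max 0
Smallest max regret = 0 → A5.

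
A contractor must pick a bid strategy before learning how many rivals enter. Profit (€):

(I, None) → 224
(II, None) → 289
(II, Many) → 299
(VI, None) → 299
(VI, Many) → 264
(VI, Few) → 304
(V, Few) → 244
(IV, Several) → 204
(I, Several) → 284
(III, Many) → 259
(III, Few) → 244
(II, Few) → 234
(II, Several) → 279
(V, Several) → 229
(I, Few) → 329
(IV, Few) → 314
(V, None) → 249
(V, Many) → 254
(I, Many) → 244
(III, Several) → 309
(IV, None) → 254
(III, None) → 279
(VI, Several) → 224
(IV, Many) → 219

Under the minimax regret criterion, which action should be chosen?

Column bests: None=299, Few=329, Several=309, Many=299.
I regrets: 75, 0, 25, 55 → max 75
II regrets: 10, 95, 30, 0 → max 95
III regrets: 20, 85, 0, 40 → max 85
IV regrets: 45, 15, 105, 80 → max 105
V regrets: 50, 85, 80, 45 → max 85
VI regrets: 0, 25, 85, 35 → max 85
Smallest max regret = 75 → I.

I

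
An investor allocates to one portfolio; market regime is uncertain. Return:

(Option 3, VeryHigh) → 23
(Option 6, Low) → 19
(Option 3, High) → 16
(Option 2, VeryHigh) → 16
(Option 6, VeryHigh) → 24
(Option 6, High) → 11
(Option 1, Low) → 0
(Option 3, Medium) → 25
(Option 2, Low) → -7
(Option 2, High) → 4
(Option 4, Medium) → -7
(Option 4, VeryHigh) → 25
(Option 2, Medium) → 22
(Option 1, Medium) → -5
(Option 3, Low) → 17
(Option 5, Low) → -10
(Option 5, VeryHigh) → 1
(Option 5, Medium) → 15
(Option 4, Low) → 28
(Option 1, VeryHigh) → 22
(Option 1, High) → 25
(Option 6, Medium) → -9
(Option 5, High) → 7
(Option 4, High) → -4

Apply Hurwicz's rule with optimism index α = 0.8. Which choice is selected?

Option 3

Option 1: 0.8·25 + 0.2·(-5) = 19
Option 2: 0.8·22 + 0.2·(-7) = 16.2
Option 3: 0.8·25 + 0.2·16 = 23.2
Option 4: 0.8·28 + 0.2·(-7) = 21
Option 5: 0.8·15 + 0.2·(-10) = 10
Option 6: 0.8·24 + 0.2·(-9) = 17.4
Highest Hurwicz score = 23.2 → Option 3.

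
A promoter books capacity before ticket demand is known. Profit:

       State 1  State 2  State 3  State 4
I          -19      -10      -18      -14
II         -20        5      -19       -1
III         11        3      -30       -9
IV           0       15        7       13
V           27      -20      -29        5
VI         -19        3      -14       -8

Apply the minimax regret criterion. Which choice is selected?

IV

Column bests: State 1=27, State 2=15, State 3=7, State 4=13.
I regrets: 46, 25, 25, 27 → max 46
II regrets: 47, 10, 26, 14 → max 47
III regrets: 16, 12, 37, 22 → max 37
IV regrets: 27, 0, 0, 0 → max 27
V regrets: 0, 35, 36, 8 → max 36
VI regrets: 46, 12, 21, 21 → max 46
Smallest max regret = 27 → IV.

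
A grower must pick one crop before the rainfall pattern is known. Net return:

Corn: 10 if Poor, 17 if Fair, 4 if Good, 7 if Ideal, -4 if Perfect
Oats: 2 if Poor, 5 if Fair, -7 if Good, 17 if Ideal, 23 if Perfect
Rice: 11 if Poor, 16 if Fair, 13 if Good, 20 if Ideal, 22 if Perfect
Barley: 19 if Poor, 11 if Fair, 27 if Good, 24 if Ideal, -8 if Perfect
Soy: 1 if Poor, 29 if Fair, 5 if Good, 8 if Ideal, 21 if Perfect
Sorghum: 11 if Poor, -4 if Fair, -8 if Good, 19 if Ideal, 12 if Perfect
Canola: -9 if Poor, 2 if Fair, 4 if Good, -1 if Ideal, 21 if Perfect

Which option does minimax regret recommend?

Column bests: Poor=19, Fair=29, Good=27, Ideal=24, Perfect=23.
Corn regrets: 9, 12, 23, 17, 27 → max 27
Oats regrets: 17, 24, 34, 7, 0 → max 34
Rice regrets: 8, 13, 14, 4, 1 → max 14
Barley regrets: 0, 18, 0, 0, 31 → max 31
Soy regrets: 18, 0, 22, 16, 2 → max 22
Sorghum regrets: 8, 33, 35, 5, 11 → max 35
Canola regrets: 28, 27, 23, 25, 2 → max 28
Smallest max regret = 14 → Rice.

Rice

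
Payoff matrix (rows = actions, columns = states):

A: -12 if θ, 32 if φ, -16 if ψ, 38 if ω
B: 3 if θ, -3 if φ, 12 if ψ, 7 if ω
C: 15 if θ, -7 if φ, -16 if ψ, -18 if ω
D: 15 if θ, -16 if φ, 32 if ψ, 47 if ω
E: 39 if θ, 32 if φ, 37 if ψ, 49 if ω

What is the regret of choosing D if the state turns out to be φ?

Best payoff under φ is 32.
Regret = 32 − (-16) = 48.

48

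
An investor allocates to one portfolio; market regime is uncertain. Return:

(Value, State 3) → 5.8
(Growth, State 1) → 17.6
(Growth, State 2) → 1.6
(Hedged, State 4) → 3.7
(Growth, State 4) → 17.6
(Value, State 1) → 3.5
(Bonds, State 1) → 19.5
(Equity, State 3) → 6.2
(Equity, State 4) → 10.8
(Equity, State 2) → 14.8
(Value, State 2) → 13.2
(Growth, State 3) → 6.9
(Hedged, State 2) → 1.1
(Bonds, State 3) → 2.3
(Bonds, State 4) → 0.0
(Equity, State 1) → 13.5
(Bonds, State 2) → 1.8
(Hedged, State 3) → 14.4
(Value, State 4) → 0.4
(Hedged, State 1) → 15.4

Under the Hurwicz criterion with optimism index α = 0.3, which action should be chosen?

Equity

Growth: 0.3·17.6 + 0.7·1.6 = 6.4
Bonds: 0.3·19.5 + 0.7·0.0 = 5.85
Equity: 0.3·14.8 + 0.7·6.2 = 8.78
Value: 0.3·13.2 + 0.7·0.4 = 4.24
Hedged: 0.3·15.4 + 0.7·1.1 = 5.39
Highest Hurwicz score = 8.78 → Equity.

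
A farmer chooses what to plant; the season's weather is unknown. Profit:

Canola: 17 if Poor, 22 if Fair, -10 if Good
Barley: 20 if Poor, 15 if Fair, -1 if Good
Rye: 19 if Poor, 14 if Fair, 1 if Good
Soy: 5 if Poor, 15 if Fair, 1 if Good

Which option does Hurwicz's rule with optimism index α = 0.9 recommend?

Canola: 0.9·22 + 0.1·(-10) = 18.8
Barley: 0.9·20 + 0.1·(-1) = 17.9
Rye: 0.9·19 + 0.1·1 = 17.2
Soy: 0.9·15 + 0.1·1 = 13.6
Highest Hurwicz score = 18.8 → Canola.

Canola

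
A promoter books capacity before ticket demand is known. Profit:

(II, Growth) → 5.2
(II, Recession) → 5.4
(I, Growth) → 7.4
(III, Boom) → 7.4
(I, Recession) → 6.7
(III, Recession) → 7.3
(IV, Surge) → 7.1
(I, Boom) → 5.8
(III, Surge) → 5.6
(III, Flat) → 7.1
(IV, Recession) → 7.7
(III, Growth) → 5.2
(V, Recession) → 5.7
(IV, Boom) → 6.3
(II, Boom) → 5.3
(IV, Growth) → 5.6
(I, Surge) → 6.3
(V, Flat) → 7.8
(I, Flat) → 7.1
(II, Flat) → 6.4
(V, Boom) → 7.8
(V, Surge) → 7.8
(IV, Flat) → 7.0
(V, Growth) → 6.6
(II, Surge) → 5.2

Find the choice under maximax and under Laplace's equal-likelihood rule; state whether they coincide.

maximax → V; laplace → V (agree)

Row maxima: I=7.4, II=6.4, III=7.4, IV=7.7, V=7.8
Best best-case = 7.8 → V.
Row averages: I=6.66, II=5.5, III=6.52, IV=6.74, V=7.14
Highest average = 7.14 → V.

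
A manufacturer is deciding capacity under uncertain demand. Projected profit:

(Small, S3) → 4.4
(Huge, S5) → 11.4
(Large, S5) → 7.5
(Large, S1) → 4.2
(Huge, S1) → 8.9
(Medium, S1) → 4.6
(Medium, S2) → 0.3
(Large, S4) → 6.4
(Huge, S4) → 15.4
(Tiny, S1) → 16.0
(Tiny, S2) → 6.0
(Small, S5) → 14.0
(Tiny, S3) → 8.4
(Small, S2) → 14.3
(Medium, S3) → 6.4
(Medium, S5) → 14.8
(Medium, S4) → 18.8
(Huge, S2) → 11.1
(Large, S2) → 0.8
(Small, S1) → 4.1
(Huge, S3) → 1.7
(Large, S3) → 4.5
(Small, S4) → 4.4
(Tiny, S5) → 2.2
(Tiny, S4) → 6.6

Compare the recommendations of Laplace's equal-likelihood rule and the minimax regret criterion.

laplace → Huge; minimax regret → Huge (agree)

Row averages: Tiny=7.84, Small=8.24, Medium=8.98, Large=4.68, Huge=9.7
Highest average = 9.7 → Huge.
Column bests: S1=16.0, S2=14.3, S3=8.4, S4=18.8, S5=14.8.
Tiny regrets: 0.0, 8.3, 0.0, 12.2, 12.6 → max 12.6
Small regrets: 11.9, 0.0, 4.0, 14.4, 0.8 → max 14.4
Medium regrets: 11.4, 14.0, 2.0, 0.0, 0.0 → max 14.0
Large regrets: 11.8, 13.5, 3.9, 12.4, 7.3 → max 13.5
Huge regrets: 7.1, 3.2, 6.7, 3.4, 3.4 → max 7.1
Smallest max regret = 7.1 → Huge.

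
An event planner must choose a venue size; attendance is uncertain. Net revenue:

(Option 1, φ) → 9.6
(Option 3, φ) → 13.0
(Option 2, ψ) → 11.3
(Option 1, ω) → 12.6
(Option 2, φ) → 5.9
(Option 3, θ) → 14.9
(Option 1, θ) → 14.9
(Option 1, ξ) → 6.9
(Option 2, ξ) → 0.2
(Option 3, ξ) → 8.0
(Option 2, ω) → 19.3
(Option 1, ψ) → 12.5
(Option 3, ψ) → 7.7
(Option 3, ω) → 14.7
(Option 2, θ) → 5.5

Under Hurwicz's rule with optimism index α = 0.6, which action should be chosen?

Option 3

Option 1: 0.6·14.9 + 0.4·6.9 = 11.7
Option 2: 0.6·19.3 + 0.4·0.2 = 11.66
Option 3: 0.6·14.9 + 0.4·7.7 = 12.02
Highest Hurwicz score = 12.02 → Option 3.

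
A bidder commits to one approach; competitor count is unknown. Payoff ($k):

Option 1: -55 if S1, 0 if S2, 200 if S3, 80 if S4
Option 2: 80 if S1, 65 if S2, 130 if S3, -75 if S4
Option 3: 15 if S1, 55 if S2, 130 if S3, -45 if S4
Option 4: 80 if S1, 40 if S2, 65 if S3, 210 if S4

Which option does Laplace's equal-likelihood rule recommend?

Row averages: Option 1=56.25, Option 2=50, Option 3=38.75, Option 4=98.75
Highest average = 98.75 → Option 4.

Option 4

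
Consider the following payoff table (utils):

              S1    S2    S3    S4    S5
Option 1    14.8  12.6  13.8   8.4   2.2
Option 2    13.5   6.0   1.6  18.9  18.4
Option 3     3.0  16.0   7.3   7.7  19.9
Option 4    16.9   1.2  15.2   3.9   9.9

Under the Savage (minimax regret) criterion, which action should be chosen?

Column bests: S1=16.9, S2=16.0, S3=15.2, S4=18.9, S5=19.9.
Option 1 regrets: 2.1, 3.4, 1.4, 10.5, 17.7 → max 17.7
Option 2 regrets: 3.4, 10.0, 13.6, 0.0, 1.5 → max 13.6
Option 3 regrets: 13.9, 0.0, 7.9, 11.2, 0.0 → max 13.9
Option 4 regrets: 0.0, 14.8, 0.0, 15.0, 10.0 → max 15.0
Smallest max regret = 13.6 → Option 2.

Option 2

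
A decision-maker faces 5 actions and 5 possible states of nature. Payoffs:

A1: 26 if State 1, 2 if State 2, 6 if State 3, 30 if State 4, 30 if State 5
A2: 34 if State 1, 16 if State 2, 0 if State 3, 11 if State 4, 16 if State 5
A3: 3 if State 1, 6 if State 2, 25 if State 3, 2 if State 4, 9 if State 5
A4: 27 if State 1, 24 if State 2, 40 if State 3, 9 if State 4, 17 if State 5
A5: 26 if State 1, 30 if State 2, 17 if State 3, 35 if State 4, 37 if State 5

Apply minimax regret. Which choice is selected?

Column bests: State 1=34, State 2=30, State 3=40, State 4=35, State 5=37.
A1 regrets: 8, 28, 34, 5, 7 → max 34
A2 regrets: 0, 14, 40, 24, 21 → max 40
A3 regrets: 31, 24, 15, 33, 28 → max 33
A4 regrets: 7, 6, 0, 26, 20 → max 26
A5 regrets: 8, 0, 23, 0, 0 → max 23
Smallest max regret = 23 → A5.

A5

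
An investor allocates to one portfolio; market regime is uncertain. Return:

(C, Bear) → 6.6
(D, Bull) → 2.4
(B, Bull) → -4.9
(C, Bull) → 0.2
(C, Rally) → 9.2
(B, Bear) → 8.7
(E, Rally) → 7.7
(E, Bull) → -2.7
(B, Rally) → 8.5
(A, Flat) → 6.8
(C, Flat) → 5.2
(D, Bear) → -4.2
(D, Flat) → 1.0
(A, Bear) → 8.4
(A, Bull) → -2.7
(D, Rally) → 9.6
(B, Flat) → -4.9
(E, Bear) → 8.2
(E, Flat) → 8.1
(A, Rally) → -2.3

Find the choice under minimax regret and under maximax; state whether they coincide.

Column bests: Bear=8.7, Flat=8.1, Bull=2.4, Rally=9.6.
A regrets: 0.3, 1.3, 5.1, 11.9 → max 11.9
B regrets: 0.0, 13.0, 7.3, 1.1 → max 13.0
C regrets: 2.1, 2.9, 2.2, 0.4 → max 2.9
D regrets: 12.9, 7.1, 0.0, 0.0 → max 12.9
E regrets: 0.5, 0.0, 5.1, 1.9 → max 5.1
Smallest max regret = 2.9 → C.
Row maxima: A=8.4, B=8.7, C=9.2, D=9.6, E=8.2
Best best-case = 9.6 → D.

minimax regret → C; maximax → D (disagree)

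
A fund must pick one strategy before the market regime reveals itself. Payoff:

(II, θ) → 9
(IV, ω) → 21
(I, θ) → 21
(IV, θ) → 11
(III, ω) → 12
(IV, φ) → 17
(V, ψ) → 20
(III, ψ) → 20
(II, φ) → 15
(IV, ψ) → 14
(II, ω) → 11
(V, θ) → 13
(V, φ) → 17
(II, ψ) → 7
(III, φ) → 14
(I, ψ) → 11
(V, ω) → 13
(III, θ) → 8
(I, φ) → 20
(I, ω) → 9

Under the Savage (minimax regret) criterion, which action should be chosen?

Column bests: θ=21, φ=20, ψ=20, ω=21.
I regrets: 0, 0, 9, 12 → max 12
II regrets: 12, 5, 13, 10 → max 13
III regrets: 13, 6, 0, 9 → max 13
IV regrets: 10, 3, 6, 0 → max 10
V regrets: 8, 3, 0, 8 → max 8
Smallest max regret = 8 → V.

V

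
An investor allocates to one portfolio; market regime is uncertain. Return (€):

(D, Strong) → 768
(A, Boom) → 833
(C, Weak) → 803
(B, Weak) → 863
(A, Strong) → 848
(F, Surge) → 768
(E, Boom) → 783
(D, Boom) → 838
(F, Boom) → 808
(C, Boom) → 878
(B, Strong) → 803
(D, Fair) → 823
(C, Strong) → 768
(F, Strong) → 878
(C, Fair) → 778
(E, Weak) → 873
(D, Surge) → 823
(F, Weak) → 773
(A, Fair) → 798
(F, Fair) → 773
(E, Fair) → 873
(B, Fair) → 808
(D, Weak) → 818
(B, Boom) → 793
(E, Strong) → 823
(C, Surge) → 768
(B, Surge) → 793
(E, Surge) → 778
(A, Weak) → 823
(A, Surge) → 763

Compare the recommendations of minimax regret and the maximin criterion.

minimax regret → A; maximin → B (disagree)

Column bests: Weak=873, Fair=873, Strong=878, Boom=878, Surge=823.
A regrets: 50, 75, 30, 45, 60 → max 75
B regrets: 10, 65, 75, 85, 30 → max 85
C regrets: 70, 95, 110, 0, 55 → max 110
D regrets: 55, 50, 110, 40, 0 → max 110
E regrets: 0, 0, 55, 95, 45 → max 95
F regrets: 100, 100, 0, 70, 55 → max 100
Smallest max regret = 75 → A.
Row minima: A=763, B=793, C=768, D=768, E=778, F=768
Best worst-case = 793 → B.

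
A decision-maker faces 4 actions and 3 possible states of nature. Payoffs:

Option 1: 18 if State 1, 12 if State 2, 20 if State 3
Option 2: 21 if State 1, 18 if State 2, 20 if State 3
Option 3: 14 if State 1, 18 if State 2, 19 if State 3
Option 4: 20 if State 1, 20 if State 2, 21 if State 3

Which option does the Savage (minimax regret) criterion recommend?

Column bests: State 1=21, State 2=20, State 3=21.
Option 1 regrets: 3, 8, 1 → max 8
Option 2 regrets: 0, 2, 1 → max 2
Option 3 regrets: 7, 2, 2 → max 7
Option 4 regrets: 1, 0, 0 → max 1
Smallest max regret = 1 → Option 4.

Option 4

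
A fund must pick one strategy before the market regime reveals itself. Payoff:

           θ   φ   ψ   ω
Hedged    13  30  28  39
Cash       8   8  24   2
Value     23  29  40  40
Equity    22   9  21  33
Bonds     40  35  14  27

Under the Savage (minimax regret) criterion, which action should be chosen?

Value

Column bests: θ=40, φ=35, ψ=40, ω=40.
Hedged regrets: 27, 5, 12, 1 → max 27
Cash regrets: 32, 27, 16, 38 → max 38
Value regrets: 17, 6, 0, 0 → max 17
Equity regrets: 18, 26, 19, 7 → max 26
Bonds regrets: 0, 0, 26, 13 → max 26
Smallest max regret = 17 → Value.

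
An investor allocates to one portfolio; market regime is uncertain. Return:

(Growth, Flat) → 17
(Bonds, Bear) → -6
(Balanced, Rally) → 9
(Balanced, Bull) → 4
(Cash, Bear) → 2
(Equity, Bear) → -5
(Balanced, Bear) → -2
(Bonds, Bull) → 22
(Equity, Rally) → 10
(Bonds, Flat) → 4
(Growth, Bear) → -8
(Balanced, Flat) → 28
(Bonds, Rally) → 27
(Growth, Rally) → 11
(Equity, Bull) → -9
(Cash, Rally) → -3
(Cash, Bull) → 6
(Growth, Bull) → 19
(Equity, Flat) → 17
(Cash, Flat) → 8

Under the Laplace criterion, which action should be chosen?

Bonds

Row averages: Bonds=11.75, Equity=3.25, Growth=9.75, Cash=3.25, Balanced=9.75
Highest average = 11.75 → Bonds.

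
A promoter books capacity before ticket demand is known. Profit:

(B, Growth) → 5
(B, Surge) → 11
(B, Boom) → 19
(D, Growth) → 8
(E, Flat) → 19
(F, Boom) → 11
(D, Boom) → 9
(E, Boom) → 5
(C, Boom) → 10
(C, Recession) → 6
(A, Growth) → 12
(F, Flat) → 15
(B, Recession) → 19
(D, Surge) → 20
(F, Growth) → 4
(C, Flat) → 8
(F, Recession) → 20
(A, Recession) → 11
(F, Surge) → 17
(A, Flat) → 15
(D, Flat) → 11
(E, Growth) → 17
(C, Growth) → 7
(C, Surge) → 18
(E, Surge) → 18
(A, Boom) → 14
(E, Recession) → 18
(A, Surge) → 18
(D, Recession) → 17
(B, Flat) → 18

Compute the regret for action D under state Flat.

Best payoff under Flat is 19.
Regret = 19 − 11 = 8.

8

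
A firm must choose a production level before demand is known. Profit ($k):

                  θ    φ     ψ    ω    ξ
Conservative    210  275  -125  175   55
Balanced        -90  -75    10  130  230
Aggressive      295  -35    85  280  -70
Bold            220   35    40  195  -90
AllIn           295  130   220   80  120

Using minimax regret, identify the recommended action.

Column bests: θ=295, φ=275, ψ=220, ω=280, ξ=230.
Conservative regrets: 85, 0, 345, 105, 175 → max 345
Balanced regrets: 385, 350, 210, 150, 0 → max 385
Aggressive regrets: 0, 310, 135, 0, 300 → max 310
Bold regrets: 75, 240, 180, 85, 320 → max 320
AllIn regrets: 0, 145, 0, 200, 110 → max 200
Smallest max regret = 200 → AllIn.

AllIn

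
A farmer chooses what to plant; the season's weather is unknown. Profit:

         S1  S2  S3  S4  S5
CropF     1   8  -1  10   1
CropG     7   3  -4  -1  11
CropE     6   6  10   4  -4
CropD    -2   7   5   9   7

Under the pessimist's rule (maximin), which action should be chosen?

Row minima: CropF=-1, CropG=-4, CropE=-4, CropD=-2
Best worst-case = -1 → CropF.

CropF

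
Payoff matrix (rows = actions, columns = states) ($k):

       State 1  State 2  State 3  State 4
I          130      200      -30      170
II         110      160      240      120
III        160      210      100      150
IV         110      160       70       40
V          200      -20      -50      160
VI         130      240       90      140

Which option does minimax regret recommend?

Column bests: State 1=200, State 2=240, State 3=240, State 4=170.
I regrets: 70, 40, 270, 0 → max 270
II regrets: 90, 80, 0, 50 → max 90
III regrets: 40, 30, 140, 20 → max 140
IV regrets: 90, 80, 170, 130 → max 170
V regrets: 0, 260, 290, 10 → max 290
VI regrets: 70, 0, 150, 30 → max 150
Smallest max regret = 90 → II.

II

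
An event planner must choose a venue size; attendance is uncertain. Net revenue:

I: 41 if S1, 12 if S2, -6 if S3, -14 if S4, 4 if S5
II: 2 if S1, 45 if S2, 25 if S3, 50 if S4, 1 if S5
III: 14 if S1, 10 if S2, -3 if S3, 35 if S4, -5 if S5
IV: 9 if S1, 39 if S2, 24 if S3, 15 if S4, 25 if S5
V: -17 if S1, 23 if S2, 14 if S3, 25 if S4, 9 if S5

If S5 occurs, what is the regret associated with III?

30

Best payoff under S5 is 25.
Regret = 25 − (-5) = 30.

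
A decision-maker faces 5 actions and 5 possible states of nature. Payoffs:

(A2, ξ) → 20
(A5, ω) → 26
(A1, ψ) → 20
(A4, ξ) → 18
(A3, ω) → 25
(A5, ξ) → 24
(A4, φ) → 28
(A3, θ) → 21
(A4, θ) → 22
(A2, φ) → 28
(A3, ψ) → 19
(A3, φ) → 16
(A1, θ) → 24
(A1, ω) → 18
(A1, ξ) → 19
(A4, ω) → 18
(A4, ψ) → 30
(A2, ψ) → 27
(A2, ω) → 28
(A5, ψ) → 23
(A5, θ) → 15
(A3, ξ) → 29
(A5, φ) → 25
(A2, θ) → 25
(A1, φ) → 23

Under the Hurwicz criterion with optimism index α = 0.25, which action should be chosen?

A1: 0.25·24 + 0.75·18 = 19.5
A2: 0.25·28 + 0.75·20 = 22
A3: 0.25·29 + 0.75·16 = 19.25
A4: 0.25·30 + 0.75·18 = 21
A5: 0.25·26 + 0.75·15 = 17.75
Highest Hurwicz score = 22 → A2.

A2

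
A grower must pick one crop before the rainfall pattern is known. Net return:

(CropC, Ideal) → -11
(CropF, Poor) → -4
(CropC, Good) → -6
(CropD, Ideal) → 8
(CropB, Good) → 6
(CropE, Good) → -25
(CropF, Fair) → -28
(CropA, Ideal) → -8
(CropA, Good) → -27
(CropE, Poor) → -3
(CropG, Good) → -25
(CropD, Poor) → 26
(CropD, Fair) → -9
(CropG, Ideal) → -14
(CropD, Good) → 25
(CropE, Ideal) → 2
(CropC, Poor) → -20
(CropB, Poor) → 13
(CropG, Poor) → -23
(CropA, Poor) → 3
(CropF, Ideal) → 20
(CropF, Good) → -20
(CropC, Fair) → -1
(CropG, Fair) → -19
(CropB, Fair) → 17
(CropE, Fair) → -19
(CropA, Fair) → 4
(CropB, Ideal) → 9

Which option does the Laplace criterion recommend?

Row averages: CropC=-9.5, CropD=12.5, CropB=11.25, CropG=-20.25, CropA=-7, CropF=-8, CropE=-11.25
Highest average = 12.5 → CropD.

CropD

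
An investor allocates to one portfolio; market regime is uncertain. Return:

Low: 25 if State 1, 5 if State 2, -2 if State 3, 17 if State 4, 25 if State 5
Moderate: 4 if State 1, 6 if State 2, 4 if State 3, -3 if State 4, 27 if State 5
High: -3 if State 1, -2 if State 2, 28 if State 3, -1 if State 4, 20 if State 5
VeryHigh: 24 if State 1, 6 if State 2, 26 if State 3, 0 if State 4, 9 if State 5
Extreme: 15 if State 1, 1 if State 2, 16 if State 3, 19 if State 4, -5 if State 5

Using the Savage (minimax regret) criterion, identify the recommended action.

Column bests: State 1=25, State 2=6, State 3=28, State 4=19, State 5=27.
Low regrets: 0, 1, 30, 2, 2 → max 30
Moderate regrets: 21, 0, 24, 22, 0 → max 24
High regrets: 28, 8, 0, 20, 7 → max 28
VeryHigh regrets: 1, 0, 2, 19, 18 → max 19
Extreme regrets: 10, 5, 12, 0, 32 → max 32
Smallest max regret = 19 → VeryHigh.

VeryHigh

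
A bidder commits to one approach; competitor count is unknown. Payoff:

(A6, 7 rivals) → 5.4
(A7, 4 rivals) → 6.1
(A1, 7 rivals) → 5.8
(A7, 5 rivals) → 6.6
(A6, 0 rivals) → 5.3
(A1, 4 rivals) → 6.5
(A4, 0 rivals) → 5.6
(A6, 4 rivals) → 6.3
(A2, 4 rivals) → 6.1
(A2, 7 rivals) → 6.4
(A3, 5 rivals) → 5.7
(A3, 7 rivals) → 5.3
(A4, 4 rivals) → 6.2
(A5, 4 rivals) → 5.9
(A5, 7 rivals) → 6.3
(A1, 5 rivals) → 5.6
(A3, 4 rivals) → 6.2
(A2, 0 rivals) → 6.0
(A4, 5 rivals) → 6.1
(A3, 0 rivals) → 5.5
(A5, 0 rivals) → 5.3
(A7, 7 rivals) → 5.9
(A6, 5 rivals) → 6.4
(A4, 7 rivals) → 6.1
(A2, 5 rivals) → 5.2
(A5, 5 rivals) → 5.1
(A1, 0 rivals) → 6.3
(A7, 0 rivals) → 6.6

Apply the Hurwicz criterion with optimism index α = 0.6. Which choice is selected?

A7

A1: 0.6·6.5 + 0.4·5.6 = 6.14
A2: 0.6·6.4 + 0.4·5.2 = 5.92
A3: 0.6·6.2 + 0.4·5.3 = 5.84
A4: 0.6·6.2 + 0.4·5.6 = 5.96
A5: 0.6·6.3 + 0.4·5.1 = 5.82
A6: 0.6·6.4 + 0.4·5.3 = 5.96
A7: 0.6·6.6 + 0.4·5.9 = 6.32
Highest Hurwicz score = 6.32 → A7.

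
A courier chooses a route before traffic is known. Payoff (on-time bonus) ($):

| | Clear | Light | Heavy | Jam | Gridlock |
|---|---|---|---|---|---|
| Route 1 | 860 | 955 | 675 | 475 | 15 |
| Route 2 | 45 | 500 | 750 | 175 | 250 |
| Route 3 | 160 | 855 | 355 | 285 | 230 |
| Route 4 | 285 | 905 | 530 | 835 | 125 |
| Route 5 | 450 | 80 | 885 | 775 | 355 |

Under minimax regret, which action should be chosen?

Column bests: Clear=860, Light=955, Heavy=885, Jam=835, Gridlock=355.
Route 1 regrets: 0, 0, 210, 360, 340 → max 360
Route 2 regrets: 815, 455, 135, 660, 105 → max 815
Route 3 regrets: 700, 100, 530, 550, 125 → max 700
Route 4 regrets: 575, 50, 355, 0, 230 → max 575
Route 5 regrets: 410, 875, 0, 60, 0 → max 875
Smallest max regret = 360 → Route 1.

Route 1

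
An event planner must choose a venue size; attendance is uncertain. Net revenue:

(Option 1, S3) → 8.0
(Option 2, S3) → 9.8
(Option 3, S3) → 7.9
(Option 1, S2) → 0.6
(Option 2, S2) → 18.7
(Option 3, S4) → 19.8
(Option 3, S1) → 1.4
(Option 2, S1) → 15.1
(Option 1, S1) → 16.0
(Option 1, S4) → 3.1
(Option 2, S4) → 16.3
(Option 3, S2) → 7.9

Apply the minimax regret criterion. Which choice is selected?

Option 2

Column bests: S1=16.0, S2=18.7, S3=9.8, S4=19.8.
Option 1 regrets: 0.0, 18.1, 1.8, 16.7 → max 18.1
Option 2 regrets: 0.9, 0.0, 0.0, 3.5 → max 3.5
Option 3 regrets: 14.6, 10.8, 1.9, 0.0 → max 14.6
Smallest max regret = 3.5 → Option 2.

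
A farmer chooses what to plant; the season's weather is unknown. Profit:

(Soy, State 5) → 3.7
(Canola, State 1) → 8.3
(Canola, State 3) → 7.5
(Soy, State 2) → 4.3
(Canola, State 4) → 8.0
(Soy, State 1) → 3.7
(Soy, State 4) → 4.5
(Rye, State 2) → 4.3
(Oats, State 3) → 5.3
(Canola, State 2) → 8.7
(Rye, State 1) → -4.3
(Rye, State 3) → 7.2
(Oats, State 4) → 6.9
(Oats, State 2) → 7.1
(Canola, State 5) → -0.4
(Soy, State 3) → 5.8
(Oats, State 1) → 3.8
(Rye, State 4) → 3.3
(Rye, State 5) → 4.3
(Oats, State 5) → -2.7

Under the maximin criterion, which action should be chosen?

Row minima: Oats=-2.7, Soy=3.7, Rye=-4.3, Canola=-0.4
Best worst-case = 3.7 → Soy.

Soy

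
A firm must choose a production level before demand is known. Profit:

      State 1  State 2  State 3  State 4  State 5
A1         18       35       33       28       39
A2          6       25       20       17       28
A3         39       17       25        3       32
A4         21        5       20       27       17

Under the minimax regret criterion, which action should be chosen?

A1

Column bests: State 1=39, State 2=35, State 3=33, State 4=28, State 5=39.
A1 regrets: 21, 0, 0, 0, 0 → max 21
A2 regrets: 33, 10, 13, 11, 11 → max 33
A3 regrets: 0, 18, 8, 25, 7 → max 25
A4 regrets: 18, 30, 13, 1, 22 → max 30
Smallest max regret = 21 → A1.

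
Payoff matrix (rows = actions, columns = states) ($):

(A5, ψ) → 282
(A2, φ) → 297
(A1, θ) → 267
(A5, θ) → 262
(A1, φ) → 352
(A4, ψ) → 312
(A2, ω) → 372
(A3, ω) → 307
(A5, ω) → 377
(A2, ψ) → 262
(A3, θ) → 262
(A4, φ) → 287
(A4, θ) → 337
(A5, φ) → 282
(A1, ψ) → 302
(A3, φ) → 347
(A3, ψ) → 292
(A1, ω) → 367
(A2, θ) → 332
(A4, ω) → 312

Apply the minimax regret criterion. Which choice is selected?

Column bests: θ=337, φ=352, ψ=312, ω=377.
A1 regrets: 70, 0, 10, 10 → max 70
A2 regrets: 5, 55, 50, 5 → max 55
A3 regrets: 75, 5, 20, 70 → max 75
A4 regrets: 0, 65, 0, 65 → max 65
A5 regrets: 75, 70, 30, 0 → max 75
Smallest max regret = 55 → A2.

A2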